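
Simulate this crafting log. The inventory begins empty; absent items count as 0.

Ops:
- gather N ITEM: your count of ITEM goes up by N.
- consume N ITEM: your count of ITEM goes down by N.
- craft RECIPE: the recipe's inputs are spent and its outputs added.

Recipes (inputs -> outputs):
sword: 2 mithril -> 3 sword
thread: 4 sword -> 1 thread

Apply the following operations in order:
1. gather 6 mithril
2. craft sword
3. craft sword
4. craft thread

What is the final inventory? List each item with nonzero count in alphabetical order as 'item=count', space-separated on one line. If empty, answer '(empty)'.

Answer: mithril=2 sword=2 thread=1

Derivation:
After 1 (gather 6 mithril): mithril=6
After 2 (craft sword): mithril=4 sword=3
After 3 (craft sword): mithril=2 sword=6
After 4 (craft thread): mithril=2 sword=2 thread=1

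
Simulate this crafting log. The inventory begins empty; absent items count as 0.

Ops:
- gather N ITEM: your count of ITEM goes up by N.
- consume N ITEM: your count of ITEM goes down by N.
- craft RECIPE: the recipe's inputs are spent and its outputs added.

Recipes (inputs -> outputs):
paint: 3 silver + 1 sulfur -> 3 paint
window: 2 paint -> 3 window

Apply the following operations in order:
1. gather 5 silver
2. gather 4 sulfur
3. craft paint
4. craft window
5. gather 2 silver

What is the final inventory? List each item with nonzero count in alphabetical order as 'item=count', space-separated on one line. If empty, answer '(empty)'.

After 1 (gather 5 silver): silver=5
After 2 (gather 4 sulfur): silver=5 sulfur=4
After 3 (craft paint): paint=3 silver=2 sulfur=3
After 4 (craft window): paint=1 silver=2 sulfur=3 window=3
After 5 (gather 2 silver): paint=1 silver=4 sulfur=3 window=3

Answer: paint=1 silver=4 sulfur=3 window=3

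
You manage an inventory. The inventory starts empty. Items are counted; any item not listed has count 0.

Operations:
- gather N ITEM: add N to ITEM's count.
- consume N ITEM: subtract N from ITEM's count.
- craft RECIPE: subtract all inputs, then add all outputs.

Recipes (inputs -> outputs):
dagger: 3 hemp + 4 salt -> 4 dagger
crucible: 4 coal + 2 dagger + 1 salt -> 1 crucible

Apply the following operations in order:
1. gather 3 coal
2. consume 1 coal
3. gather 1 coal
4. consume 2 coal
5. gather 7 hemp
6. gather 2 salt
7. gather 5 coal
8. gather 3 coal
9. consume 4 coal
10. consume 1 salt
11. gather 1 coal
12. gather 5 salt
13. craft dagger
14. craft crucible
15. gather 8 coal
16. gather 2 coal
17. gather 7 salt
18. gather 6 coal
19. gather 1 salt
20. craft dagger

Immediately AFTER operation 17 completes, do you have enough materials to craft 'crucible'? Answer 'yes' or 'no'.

After 1 (gather 3 coal): coal=3
After 2 (consume 1 coal): coal=2
After 3 (gather 1 coal): coal=3
After 4 (consume 2 coal): coal=1
After 5 (gather 7 hemp): coal=1 hemp=7
After 6 (gather 2 salt): coal=1 hemp=7 salt=2
After 7 (gather 5 coal): coal=6 hemp=7 salt=2
After 8 (gather 3 coal): coal=9 hemp=7 salt=2
After 9 (consume 4 coal): coal=5 hemp=7 salt=2
After 10 (consume 1 salt): coal=5 hemp=7 salt=1
After 11 (gather 1 coal): coal=6 hemp=7 salt=1
After 12 (gather 5 salt): coal=6 hemp=7 salt=6
After 13 (craft dagger): coal=6 dagger=4 hemp=4 salt=2
After 14 (craft crucible): coal=2 crucible=1 dagger=2 hemp=4 salt=1
After 15 (gather 8 coal): coal=10 crucible=1 dagger=2 hemp=4 salt=1
After 16 (gather 2 coal): coal=12 crucible=1 dagger=2 hemp=4 salt=1
After 17 (gather 7 salt): coal=12 crucible=1 dagger=2 hemp=4 salt=8

Answer: yes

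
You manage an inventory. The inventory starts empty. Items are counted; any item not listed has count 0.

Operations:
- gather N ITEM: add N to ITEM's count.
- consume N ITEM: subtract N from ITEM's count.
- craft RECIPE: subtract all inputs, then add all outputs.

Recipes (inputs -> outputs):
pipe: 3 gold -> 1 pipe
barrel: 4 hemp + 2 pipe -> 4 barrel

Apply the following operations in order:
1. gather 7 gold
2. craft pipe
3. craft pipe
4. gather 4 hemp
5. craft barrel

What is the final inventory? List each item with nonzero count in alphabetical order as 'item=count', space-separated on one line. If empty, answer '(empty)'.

After 1 (gather 7 gold): gold=7
After 2 (craft pipe): gold=4 pipe=1
After 3 (craft pipe): gold=1 pipe=2
After 4 (gather 4 hemp): gold=1 hemp=4 pipe=2
After 5 (craft barrel): barrel=4 gold=1

Answer: barrel=4 gold=1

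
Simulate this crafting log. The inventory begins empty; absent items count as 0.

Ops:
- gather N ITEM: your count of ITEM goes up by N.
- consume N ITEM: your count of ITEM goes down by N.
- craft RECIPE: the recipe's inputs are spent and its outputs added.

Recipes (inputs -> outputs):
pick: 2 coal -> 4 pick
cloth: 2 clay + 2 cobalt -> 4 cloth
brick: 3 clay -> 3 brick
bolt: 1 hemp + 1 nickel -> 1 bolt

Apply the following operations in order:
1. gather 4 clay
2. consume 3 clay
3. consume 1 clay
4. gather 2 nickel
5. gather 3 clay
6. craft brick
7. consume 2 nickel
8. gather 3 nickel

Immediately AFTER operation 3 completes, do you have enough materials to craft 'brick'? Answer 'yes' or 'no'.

After 1 (gather 4 clay): clay=4
After 2 (consume 3 clay): clay=1
After 3 (consume 1 clay): (empty)

Answer: no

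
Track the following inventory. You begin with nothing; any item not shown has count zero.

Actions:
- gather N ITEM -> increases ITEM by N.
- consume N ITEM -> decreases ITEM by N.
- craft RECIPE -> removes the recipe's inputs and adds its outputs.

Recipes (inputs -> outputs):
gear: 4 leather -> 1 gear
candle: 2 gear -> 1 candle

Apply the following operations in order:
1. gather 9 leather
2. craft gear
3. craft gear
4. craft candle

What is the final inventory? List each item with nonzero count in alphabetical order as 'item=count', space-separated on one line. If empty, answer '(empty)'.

After 1 (gather 9 leather): leather=9
After 2 (craft gear): gear=1 leather=5
After 3 (craft gear): gear=2 leather=1
After 4 (craft candle): candle=1 leather=1

Answer: candle=1 leather=1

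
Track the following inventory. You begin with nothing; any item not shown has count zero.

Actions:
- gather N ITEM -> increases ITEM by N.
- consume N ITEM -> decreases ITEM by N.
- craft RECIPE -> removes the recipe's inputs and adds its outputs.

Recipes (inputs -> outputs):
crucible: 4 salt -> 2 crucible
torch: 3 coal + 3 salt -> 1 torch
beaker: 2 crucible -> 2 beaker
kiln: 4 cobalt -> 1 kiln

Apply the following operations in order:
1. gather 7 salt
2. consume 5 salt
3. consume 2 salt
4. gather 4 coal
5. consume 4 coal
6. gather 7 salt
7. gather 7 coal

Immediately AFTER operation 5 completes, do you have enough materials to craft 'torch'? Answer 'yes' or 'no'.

Answer: no

Derivation:
After 1 (gather 7 salt): salt=7
After 2 (consume 5 salt): salt=2
After 3 (consume 2 salt): (empty)
After 4 (gather 4 coal): coal=4
After 5 (consume 4 coal): (empty)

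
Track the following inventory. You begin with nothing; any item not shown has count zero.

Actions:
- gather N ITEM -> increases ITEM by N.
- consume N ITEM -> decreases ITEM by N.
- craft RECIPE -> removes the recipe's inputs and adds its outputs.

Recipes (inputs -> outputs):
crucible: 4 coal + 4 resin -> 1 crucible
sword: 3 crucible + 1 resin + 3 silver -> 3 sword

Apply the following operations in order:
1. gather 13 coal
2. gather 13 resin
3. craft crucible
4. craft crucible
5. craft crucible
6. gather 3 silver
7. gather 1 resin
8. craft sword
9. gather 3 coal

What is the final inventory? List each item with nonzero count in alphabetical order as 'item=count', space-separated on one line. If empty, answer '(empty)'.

After 1 (gather 13 coal): coal=13
After 2 (gather 13 resin): coal=13 resin=13
After 3 (craft crucible): coal=9 crucible=1 resin=9
After 4 (craft crucible): coal=5 crucible=2 resin=5
After 5 (craft crucible): coal=1 crucible=3 resin=1
After 6 (gather 3 silver): coal=1 crucible=3 resin=1 silver=3
After 7 (gather 1 resin): coal=1 crucible=3 resin=2 silver=3
After 8 (craft sword): coal=1 resin=1 sword=3
After 9 (gather 3 coal): coal=4 resin=1 sword=3

Answer: coal=4 resin=1 sword=3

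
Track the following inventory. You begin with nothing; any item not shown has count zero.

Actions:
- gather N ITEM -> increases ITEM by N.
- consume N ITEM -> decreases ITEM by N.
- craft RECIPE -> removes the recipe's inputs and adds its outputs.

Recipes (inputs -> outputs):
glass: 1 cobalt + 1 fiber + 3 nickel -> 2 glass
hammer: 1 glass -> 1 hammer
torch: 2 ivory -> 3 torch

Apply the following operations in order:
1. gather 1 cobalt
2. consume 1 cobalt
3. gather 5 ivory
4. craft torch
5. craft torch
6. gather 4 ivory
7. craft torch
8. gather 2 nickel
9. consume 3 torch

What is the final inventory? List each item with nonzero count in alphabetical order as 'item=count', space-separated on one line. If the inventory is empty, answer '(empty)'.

After 1 (gather 1 cobalt): cobalt=1
After 2 (consume 1 cobalt): (empty)
After 3 (gather 5 ivory): ivory=5
After 4 (craft torch): ivory=3 torch=3
After 5 (craft torch): ivory=1 torch=6
After 6 (gather 4 ivory): ivory=5 torch=6
After 7 (craft torch): ivory=3 torch=9
After 8 (gather 2 nickel): ivory=3 nickel=2 torch=9
After 9 (consume 3 torch): ivory=3 nickel=2 torch=6

Answer: ivory=3 nickel=2 torch=6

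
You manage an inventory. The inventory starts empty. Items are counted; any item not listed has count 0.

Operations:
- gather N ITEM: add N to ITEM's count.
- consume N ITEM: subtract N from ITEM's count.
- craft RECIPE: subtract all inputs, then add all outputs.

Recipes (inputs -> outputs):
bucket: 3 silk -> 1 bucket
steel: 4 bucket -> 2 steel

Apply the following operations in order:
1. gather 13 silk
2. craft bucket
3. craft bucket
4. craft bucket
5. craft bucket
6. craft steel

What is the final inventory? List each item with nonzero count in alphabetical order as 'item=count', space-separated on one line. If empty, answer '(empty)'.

Answer: silk=1 steel=2

Derivation:
After 1 (gather 13 silk): silk=13
After 2 (craft bucket): bucket=1 silk=10
After 3 (craft bucket): bucket=2 silk=7
After 4 (craft bucket): bucket=3 silk=4
After 5 (craft bucket): bucket=4 silk=1
After 6 (craft steel): silk=1 steel=2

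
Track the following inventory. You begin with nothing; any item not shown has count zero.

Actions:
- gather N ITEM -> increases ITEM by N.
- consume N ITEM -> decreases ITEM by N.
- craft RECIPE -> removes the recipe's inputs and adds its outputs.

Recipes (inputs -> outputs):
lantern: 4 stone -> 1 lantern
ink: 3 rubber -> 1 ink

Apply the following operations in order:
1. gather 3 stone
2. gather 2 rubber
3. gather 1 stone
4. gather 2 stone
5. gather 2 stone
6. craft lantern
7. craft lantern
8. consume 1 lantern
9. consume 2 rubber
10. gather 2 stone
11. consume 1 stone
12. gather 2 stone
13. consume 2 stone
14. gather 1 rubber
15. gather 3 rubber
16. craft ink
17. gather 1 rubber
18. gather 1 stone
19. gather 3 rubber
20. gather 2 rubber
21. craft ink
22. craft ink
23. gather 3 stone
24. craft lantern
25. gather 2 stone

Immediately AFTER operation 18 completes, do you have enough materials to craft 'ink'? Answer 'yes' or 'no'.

Answer: no

Derivation:
After 1 (gather 3 stone): stone=3
After 2 (gather 2 rubber): rubber=2 stone=3
After 3 (gather 1 stone): rubber=2 stone=4
After 4 (gather 2 stone): rubber=2 stone=6
After 5 (gather 2 stone): rubber=2 stone=8
After 6 (craft lantern): lantern=1 rubber=2 stone=4
After 7 (craft lantern): lantern=2 rubber=2
After 8 (consume 1 lantern): lantern=1 rubber=2
After 9 (consume 2 rubber): lantern=1
After 10 (gather 2 stone): lantern=1 stone=2
After 11 (consume 1 stone): lantern=1 stone=1
After 12 (gather 2 stone): lantern=1 stone=3
After 13 (consume 2 stone): lantern=1 stone=1
After 14 (gather 1 rubber): lantern=1 rubber=1 stone=1
After 15 (gather 3 rubber): lantern=1 rubber=4 stone=1
After 16 (craft ink): ink=1 lantern=1 rubber=1 stone=1
After 17 (gather 1 rubber): ink=1 lantern=1 rubber=2 stone=1
After 18 (gather 1 stone): ink=1 lantern=1 rubber=2 stone=2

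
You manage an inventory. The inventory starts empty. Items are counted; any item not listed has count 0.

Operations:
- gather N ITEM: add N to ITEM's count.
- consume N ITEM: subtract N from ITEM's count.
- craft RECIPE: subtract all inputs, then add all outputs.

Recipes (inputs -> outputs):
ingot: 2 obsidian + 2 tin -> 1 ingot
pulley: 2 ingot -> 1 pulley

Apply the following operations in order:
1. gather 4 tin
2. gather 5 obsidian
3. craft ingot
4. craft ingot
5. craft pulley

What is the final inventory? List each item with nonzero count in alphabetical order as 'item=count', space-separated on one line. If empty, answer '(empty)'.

After 1 (gather 4 tin): tin=4
After 2 (gather 5 obsidian): obsidian=5 tin=4
After 3 (craft ingot): ingot=1 obsidian=3 tin=2
After 4 (craft ingot): ingot=2 obsidian=1
After 5 (craft pulley): obsidian=1 pulley=1

Answer: obsidian=1 pulley=1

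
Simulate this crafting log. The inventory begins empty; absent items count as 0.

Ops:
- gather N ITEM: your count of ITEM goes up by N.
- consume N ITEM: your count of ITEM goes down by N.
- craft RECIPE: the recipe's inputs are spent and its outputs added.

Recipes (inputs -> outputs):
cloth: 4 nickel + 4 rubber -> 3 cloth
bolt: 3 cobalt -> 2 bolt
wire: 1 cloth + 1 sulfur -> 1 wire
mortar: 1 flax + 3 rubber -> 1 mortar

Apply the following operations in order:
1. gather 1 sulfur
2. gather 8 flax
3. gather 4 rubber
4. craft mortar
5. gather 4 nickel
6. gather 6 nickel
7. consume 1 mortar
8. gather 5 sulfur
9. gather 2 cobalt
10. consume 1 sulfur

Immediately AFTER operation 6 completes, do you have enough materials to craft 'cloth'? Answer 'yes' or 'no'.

After 1 (gather 1 sulfur): sulfur=1
After 2 (gather 8 flax): flax=8 sulfur=1
After 3 (gather 4 rubber): flax=8 rubber=4 sulfur=1
After 4 (craft mortar): flax=7 mortar=1 rubber=1 sulfur=1
After 5 (gather 4 nickel): flax=7 mortar=1 nickel=4 rubber=1 sulfur=1
After 6 (gather 6 nickel): flax=7 mortar=1 nickel=10 rubber=1 sulfur=1

Answer: no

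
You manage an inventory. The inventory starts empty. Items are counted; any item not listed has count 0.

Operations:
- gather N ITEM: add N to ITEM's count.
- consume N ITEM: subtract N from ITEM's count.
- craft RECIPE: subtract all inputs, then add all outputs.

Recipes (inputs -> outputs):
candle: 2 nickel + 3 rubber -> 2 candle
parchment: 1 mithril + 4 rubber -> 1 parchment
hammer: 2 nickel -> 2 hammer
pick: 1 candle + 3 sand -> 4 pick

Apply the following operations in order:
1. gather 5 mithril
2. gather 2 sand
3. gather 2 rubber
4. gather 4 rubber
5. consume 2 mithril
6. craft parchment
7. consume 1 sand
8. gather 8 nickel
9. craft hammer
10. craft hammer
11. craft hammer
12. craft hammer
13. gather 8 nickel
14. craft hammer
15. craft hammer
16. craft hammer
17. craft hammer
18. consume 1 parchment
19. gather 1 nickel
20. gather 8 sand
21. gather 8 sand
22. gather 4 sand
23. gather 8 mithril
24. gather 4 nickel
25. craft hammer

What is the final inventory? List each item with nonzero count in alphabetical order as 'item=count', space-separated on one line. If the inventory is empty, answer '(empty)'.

After 1 (gather 5 mithril): mithril=5
After 2 (gather 2 sand): mithril=5 sand=2
After 3 (gather 2 rubber): mithril=5 rubber=2 sand=2
After 4 (gather 4 rubber): mithril=5 rubber=6 sand=2
After 5 (consume 2 mithril): mithril=3 rubber=6 sand=2
After 6 (craft parchment): mithril=2 parchment=1 rubber=2 sand=2
After 7 (consume 1 sand): mithril=2 parchment=1 rubber=2 sand=1
After 8 (gather 8 nickel): mithril=2 nickel=8 parchment=1 rubber=2 sand=1
After 9 (craft hammer): hammer=2 mithril=2 nickel=6 parchment=1 rubber=2 sand=1
After 10 (craft hammer): hammer=4 mithril=2 nickel=4 parchment=1 rubber=2 sand=1
After 11 (craft hammer): hammer=6 mithril=2 nickel=2 parchment=1 rubber=2 sand=1
After 12 (craft hammer): hammer=8 mithril=2 parchment=1 rubber=2 sand=1
After 13 (gather 8 nickel): hammer=8 mithril=2 nickel=8 parchment=1 rubber=2 sand=1
After 14 (craft hammer): hammer=10 mithril=2 nickel=6 parchment=1 rubber=2 sand=1
After 15 (craft hammer): hammer=12 mithril=2 nickel=4 parchment=1 rubber=2 sand=1
After 16 (craft hammer): hammer=14 mithril=2 nickel=2 parchment=1 rubber=2 sand=1
After 17 (craft hammer): hammer=16 mithril=2 parchment=1 rubber=2 sand=1
After 18 (consume 1 parchment): hammer=16 mithril=2 rubber=2 sand=1
After 19 (gather 1 nickel): hammer=16 mithril=2 nickel=1 rubber=2 sand=1
After 20 (gather 8 sand): hammer=16 mithril=2 nickel=1 rubber=2 sand=9
After 21 (gather 8 sand): hammer=16 mithril=2 nickel=1 rubber=2 sand=17
After 22 (gather 4 sand): hammer=16 mithril=2 nickel=1 rubber=2 sand=21
After 23 (gather 8 mithril): hammer=16 mithril=10 nickel=1 rubber=2 sand=21
After 24 (gather 4 nickel): hammer=16 mithril=10 nickel=5 rubber=2 sand=21
After 25 (craft hammer): hammer=18 mithril=10 nickel=3 rubber=2 sand=21

Answer: hammer=18 mithril=10 nickel=3 rubber=2 sand=21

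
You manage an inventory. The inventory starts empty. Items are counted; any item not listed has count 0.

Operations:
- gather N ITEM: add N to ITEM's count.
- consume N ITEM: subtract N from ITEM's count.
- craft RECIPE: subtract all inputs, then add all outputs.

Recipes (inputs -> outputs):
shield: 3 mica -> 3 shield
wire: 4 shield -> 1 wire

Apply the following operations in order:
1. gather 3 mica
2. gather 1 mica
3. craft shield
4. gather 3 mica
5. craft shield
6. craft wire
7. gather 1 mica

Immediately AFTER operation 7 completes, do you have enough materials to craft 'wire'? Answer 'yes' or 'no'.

Answer: no

Derivation:
After 1 (gather 3 mica): mica=3
After 2 (gather 1 mica): mica=4
After 3 (craft shield): mica=1 shield=3
After 4 (gather 3 mica): mica=4 shield=3
After 5 (craft shield): mica=1 shield=6
After 6 (craft wire): mica=1 shield=2 wire=1
After 7 (gather 1 mica): mica=2 shield=2 wire=1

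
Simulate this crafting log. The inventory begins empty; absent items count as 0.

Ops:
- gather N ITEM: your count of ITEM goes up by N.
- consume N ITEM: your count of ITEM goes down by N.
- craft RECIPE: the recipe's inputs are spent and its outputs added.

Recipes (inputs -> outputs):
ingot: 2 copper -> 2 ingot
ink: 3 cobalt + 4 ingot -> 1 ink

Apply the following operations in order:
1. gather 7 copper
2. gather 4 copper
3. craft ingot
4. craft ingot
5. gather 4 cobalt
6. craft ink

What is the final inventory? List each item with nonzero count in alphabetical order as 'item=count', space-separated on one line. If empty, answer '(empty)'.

Answer: cobalt=1 copper=7 ink=1

Derivation:
After 1 (gather 7 copper): copper=7
After 2 (gather 4 copper): copper=11
After 3 (craft ingot): copper=9 ingot=2
After 4 (craft ingot): copper=7 ingot=4
After 5 (gather 4 cobalt): cobalt=4 copper=7 ingot=4
After 6 (craft ink): cobalt=1 copper=7 ink=1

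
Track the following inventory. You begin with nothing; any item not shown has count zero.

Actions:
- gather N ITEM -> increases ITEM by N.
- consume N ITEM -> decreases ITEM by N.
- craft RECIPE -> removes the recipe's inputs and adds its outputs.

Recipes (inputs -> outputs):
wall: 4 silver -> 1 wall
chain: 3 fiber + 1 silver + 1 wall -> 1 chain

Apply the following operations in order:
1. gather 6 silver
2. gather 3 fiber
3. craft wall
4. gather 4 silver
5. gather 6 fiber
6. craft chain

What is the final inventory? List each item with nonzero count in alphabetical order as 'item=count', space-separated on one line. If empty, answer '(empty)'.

After 1 (gather 6 silver): silver=6
After 2 (gather 3 fiber): fiber=3 silver=6
After 3 (craft wall): fiber=3 silver=2 wall=1
After 4 (gather 4 silver): fiber=3 silver=6 wall=1
After 5 (gather 6 fiber): fiber=9 silver=6 wall=1
After 6 (craft chain): chain=1 fiber=6 silver=5

Answer: chain=1 fiber=6 silver=5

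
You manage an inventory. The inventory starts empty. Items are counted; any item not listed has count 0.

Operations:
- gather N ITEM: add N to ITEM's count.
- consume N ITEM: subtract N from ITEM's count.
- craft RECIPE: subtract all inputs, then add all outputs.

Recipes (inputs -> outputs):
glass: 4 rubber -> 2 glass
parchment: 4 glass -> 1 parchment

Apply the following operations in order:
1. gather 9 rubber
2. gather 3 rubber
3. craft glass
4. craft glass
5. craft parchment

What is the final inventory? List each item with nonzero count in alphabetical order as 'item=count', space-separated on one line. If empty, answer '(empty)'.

After 1 (gather 9 rubber): rubber=9
After 2 (gather 3 rubber): rubber=12
After 3 (craft glass): glass=2 rubber=8
After 4 (craft glass): glass=4 rubber=4
After 5 (craft parchment): parchment=1 rubber=4

Answer: parchment=1 rubber=4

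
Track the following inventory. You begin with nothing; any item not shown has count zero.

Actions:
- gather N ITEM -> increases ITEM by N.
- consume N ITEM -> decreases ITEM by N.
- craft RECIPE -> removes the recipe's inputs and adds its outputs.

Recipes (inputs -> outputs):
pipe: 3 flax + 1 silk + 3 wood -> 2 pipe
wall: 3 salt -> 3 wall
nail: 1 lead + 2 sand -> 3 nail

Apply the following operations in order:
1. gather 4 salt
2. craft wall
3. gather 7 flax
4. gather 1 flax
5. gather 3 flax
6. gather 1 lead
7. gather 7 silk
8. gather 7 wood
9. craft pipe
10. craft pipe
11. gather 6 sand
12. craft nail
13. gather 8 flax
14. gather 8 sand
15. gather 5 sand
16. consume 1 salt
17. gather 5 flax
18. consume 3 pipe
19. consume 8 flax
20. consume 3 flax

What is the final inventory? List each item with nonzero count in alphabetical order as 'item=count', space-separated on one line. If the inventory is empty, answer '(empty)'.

After 1 (gather 4 salt): salt=4
After 2 (craft wall): salt=1 wall=3
After 3 (gather 7 flax): flax=7 salt=1 wall=3
After 4 (gather 1 flax): flax=8 salt=1 wall=3
After 5 (gather 3 flax): flax=11 salt=1 wall=3
After 6 (gather 1 lead): flax=11 lead=1 salt=1 wall=3
After 7 (gather 7 silk): flax=11 lead=1 salt=1 silk=7 wall=3
After 8 (gather 7 wood): flax=11 lead=1 salt=1 silk=7 wall=3 wood=7
After 9 (craft pipe): flax=8 lead=1 pipe=2 salt=1 silk=6 wall=3 wood=4
After 10 (craft pipe): flax=5 lead=1 pipe=4 salt=1 silk=5 wall=3 wood=1
After 11 (gather 6 sand): flax=5 lead=1 pipe=4 salt=1 sand=6 silk=5 wall=3 wood=1
After 12 (craft nail): flax=5 nail=3 pipe=4 salt=1 sand=4 silk=5 wall=3 wood=1
After 13 (gather 8 flax): flax=13 nail=3 pipe=4 salt=1 sand=4 silk=5 wall=3 wood=1
After 14 (gather 8 sand): flax=13 nail=3 pipe=4 salt=1 sand=12 silk=5 wall=3 wood=1
After 15 (gather 5 sand): flax=13 nail=3 pipe=4 salt=1 sand=17 silk=5 wall=3 wood=1
After 16 (consume 1 salt): flax=13 nail=3 pipe=4 sand=17 silk=5 wall=3 wood=1
After 17 (gather 5 flax): flax=18 nail=3 pipe=4 sand=17 silk=5 wall=3 wood=1
After 18 (consume 3 pipe): flax=18 nail=3 pipe=1 sand=17 silk=5 wall=3 wood=1
After 19 (consume 8 flax): flax=10 nail=3 pipe=1 sand=17 silk=5 wall=3 wood=1
After 20 (consume 3 flax): flax=7 nail=3 pipe=1 sand=17 silk=5 wall=3 wood=1

Answer: flax=7 nail=3 pipe=1 sand=17 silk=5 wall=3 wood=1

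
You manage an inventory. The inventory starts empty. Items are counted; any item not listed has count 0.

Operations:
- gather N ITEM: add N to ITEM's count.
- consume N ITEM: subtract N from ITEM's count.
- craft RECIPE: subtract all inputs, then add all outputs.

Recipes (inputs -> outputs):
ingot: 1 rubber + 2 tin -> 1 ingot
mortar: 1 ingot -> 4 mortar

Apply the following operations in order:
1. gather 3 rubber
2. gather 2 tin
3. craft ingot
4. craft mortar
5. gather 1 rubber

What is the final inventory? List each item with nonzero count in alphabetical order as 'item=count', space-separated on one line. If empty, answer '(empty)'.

After 1 (gather 3 rubber): rubber=3
After 2 (gather 2 tin): rubber=3 tin=2
After 3 (craft ingot): ingot=1 rubber=2
After 4 (craft mortar): mortar=4 rubber=2
After 5 (gather 1 rubber): mortar=4 rubber=3

Answer: mortar=4 rubber=3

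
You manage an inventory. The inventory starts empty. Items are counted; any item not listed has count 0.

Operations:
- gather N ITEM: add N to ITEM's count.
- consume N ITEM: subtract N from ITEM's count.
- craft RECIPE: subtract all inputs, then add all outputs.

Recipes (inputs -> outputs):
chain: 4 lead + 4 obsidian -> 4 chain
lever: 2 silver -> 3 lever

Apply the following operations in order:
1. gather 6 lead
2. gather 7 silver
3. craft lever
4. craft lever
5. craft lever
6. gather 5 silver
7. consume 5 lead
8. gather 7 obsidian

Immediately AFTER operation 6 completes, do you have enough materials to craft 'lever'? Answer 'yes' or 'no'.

Answer: yes

Derivation:
After 1 (gather 6 lead): lead=6
After 2 (gather 7 silver): lead=6 silver=7
After 3 (craft lever): lead=6 lever=3 silver=5
After 4 (craft lever): lead=6 lever=6 silver=3
After 5 (craft lever): lead=6 lever=9 silver=1
After 6 (gather 5 silver): lead=6 lever=9 silver=6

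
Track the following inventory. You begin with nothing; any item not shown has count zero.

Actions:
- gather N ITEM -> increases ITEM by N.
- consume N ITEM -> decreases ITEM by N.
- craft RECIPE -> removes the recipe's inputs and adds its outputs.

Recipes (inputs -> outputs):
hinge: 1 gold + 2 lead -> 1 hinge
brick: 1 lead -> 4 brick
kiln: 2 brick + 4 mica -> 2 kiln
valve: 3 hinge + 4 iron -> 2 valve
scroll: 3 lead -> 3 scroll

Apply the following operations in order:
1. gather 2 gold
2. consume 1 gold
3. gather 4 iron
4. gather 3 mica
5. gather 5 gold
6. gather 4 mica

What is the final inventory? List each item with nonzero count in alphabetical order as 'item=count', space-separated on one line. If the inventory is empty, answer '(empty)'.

After 1 (gather 2 gold): gold=2
After 2 (consume 1 gold): gold=1
After 3 (gather 4 iron): gold=1 iron=4
After 4 (gather 3 mica): gold=1 iron=4 mica=3
After 5 (gather 5 gold): gold=6 iron=4 mica=3
After 6 (gather 4 mica): gold=6 iron=4 mica=7

Answer: gold=6 iron=4 mica=7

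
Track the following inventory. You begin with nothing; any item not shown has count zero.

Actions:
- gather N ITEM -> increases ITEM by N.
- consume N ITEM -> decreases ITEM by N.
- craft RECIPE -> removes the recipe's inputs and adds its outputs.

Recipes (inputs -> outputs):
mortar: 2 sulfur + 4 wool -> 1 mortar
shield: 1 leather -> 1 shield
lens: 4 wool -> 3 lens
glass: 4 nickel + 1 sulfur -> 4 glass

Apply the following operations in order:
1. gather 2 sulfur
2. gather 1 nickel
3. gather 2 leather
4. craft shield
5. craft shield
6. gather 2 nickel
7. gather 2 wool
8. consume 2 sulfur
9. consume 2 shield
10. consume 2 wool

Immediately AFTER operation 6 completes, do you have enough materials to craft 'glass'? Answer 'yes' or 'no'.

After 1 (gather 2 sulfur): sulfur=2
After 2 (gather 1 nickel): nickel=1 sulfur=2
After 3 (gather 2 leather): leather=2 nickel=1 sulfur=2
After 4 (craft shield): leather=1 nickel=1 shield=1 sulfur=2
After 5 (craft shield): nickel=1 shield=2 sulfur=2
After 6 (gather 2 nickel): nickel=3 shield=2 sulfur=2

Answer: no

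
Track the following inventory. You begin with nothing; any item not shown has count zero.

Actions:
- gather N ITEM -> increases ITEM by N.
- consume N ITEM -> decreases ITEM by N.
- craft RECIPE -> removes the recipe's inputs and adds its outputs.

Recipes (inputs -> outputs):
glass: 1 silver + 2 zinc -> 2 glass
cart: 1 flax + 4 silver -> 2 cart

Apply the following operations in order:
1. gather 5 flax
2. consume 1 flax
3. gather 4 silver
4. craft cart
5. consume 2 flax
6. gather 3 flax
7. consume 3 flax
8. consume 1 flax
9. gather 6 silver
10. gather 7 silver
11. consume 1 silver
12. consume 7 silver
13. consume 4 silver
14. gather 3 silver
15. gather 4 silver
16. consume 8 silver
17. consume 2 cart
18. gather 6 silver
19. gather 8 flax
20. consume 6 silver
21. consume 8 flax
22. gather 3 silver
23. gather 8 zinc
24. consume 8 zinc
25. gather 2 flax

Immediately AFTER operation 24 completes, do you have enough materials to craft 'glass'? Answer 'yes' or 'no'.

After 1 (gather 5 flax): flax=5
After 2 (consume 1 flax): flax=4
After 3 (gather 4 silver): flax=4 silver=4
After 4 (craft cart): cart=2 flax=3
After 5 (consume 2 flax): cart=2 flax=1
After 6 (gather 3 flax): cart=2 flax=4
After 7 (consume 3 flax): cart=2 flax=1
After 8 (consume 1 flax): cart=2
After 9 (gather 6 silver): cart=2 silver=6
After 10 (gather 7 silver): cart=2 silver=13
After 11 (consume 1 silver): cart=2 silver=12
After 12 (consume 7 silver): cart=2 silver=5
After 13 (consume 4 silver): cart=2 silver=1
After 14 (gather 3 silver): cart=2 silver=4
After 15 (gather 4 silver): cart=2 silver=8
After 16 (consume 8 silver): cart=2
After 17 (consume 2 cart): (empty)
After 18 (gather 6 silver): silver=6
After 19 (gather 8 flax): flax=8 silver=6
After 20 (consume 6 silver): flax=8
After 21 (consume 8 flax): (empty)
After 22 (gather 3 silver): silver=3
After 23 (gather 8 zinc): silver=3 zinc=8
After 24 (consume 8 zinc): silver=3

Answer: no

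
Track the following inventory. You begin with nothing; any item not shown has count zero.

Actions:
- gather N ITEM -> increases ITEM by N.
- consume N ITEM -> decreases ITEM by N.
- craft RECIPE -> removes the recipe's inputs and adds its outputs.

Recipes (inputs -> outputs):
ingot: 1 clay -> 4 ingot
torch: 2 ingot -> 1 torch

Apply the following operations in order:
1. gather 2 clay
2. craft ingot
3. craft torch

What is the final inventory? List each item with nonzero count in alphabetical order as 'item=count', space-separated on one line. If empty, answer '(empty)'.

After 1 (gather 2 clay): clay=2
After 2 (craft ingot): clay=1 ingot=4
After 3 (craft torch): clay=1 ingot=2 torch=1

Answer: clay=1 ingot=2 torch=1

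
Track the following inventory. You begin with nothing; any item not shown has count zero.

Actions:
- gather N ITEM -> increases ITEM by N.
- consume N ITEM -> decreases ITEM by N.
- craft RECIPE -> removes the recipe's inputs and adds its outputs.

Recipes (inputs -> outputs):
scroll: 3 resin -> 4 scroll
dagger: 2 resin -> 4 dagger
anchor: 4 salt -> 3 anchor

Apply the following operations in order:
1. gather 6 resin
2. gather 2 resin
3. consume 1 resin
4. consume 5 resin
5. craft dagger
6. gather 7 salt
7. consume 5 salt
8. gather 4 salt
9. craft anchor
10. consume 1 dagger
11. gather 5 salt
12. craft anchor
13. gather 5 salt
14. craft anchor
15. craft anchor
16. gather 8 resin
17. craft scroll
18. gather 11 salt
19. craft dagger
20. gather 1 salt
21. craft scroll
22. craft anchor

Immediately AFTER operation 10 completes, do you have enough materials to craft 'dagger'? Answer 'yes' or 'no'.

Answer: no

Derivation:
After 1 (gather 6 resin): resin=6
After 2 (gather 2 resin): resin=8
After 3 (consume 1 resin): resin=7
After 4 (consume 5 resin): resin=2
After 5 (craft dagger): dagger=4
After 6 (gather 7 salt): dagger=4 salt=7
After 7 (consume 5 salt): dagger=4 salt=2
After 8 (gather 4 salt): dagger=4 salt=6
After 9 (craft anchor): anchor=3 dagger=4 salt=2
After 10 (consume 1 dagger): anchor=3 dagger=3 salt=2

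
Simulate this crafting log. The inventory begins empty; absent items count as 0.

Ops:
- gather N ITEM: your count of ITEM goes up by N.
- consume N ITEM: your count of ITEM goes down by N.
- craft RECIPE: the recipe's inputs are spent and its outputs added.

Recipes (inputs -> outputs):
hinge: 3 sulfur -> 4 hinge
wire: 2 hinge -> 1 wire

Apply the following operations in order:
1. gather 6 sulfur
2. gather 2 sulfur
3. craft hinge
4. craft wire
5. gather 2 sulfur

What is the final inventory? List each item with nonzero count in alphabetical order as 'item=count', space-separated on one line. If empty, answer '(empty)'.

After 1 (gather 6 sulfur): sulfur=6
After 2 (gather 2 sulfur): sulfur=8
After 3 (craft hinge): hinge=4 sulfur=5
After 4 (craft wire): hinge=2 sulfur=5 wire=1
After 5 (gather 2 sulfur): hinge=2 sulfur=7 wire=1

Answer: hinge=2 sulfur=7 wire=1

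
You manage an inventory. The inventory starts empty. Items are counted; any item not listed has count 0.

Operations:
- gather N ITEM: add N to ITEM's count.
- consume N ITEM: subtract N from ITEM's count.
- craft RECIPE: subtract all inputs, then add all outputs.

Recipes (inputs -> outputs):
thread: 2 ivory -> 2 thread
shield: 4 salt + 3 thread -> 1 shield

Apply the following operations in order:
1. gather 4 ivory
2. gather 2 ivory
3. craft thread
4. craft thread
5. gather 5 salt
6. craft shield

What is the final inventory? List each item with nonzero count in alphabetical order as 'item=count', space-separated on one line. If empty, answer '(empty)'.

Answer: ivory=2 salt=1 shield=1 thread=1

Derivation:
After 1 (gather 4 ivory): ivory=4
After 2 (gather 2 ivory): ivory=6
After 3 (craft thread): ivory=4 thread=2
After 4 (craft thread): ivory=2 thread=4
After 5 (gather 5 salt): ivory=2 salt=5 thread=4
After 6 (craft shield): ivory=2 salt=1 shield=1 thread=1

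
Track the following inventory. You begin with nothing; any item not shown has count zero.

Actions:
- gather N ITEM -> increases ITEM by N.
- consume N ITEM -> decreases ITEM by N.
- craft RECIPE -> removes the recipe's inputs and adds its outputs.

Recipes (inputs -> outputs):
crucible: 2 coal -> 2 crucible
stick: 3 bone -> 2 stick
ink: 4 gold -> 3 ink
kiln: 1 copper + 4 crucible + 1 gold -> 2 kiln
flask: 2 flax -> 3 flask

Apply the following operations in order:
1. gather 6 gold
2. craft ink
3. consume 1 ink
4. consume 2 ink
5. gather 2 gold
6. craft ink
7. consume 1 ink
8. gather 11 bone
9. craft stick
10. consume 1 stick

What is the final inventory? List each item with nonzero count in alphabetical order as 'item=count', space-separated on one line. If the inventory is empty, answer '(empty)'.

Answer: bone=8 ink=2 stick=1

Derivation:
After 1 (gather 6 gold): gold=6
After 2 (craft ink): gold=2 ink=3
After 3 (consume 1 ink): gold=2 ink=2
After 4 (consume 2 ink): gold=2
After 5 (gather 2 gold): gold=4
After 6 (craft ink): ink=3
After 7 (consume 1 ink): ink=2
After 8 (gather 11 bone): bone=11 ink=2
After 9 (craft stick): bone=8 ink=2 stick=2
After 10 (consume 1 stick): bone=8 ink=2 stick=1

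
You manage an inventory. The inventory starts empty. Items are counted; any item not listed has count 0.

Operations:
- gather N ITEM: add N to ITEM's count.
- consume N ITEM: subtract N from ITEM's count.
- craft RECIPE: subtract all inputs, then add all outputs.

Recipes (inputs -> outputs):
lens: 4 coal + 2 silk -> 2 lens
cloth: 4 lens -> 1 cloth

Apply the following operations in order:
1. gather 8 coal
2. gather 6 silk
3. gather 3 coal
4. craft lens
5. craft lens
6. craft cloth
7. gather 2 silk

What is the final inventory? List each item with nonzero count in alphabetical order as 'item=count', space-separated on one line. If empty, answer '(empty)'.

Answer: cloth=1 coal=3 silk=4

Derivation:
After 1 (gather 8 coal): coal=8
After 2 (gather 6 silk): coal=8 silk=6
After 3 (gather 3 coal): coal=11 silk=6
After 4 (craft lens): coal=7 lens=2 silk=4
After 5 (craft lens): coal=3 lens=4 silk=2
After 6 (craft cloth): cloth=1 coal=3 silk=2
After 7 (gather 2 silk): cloth=1 coal=3 silk=4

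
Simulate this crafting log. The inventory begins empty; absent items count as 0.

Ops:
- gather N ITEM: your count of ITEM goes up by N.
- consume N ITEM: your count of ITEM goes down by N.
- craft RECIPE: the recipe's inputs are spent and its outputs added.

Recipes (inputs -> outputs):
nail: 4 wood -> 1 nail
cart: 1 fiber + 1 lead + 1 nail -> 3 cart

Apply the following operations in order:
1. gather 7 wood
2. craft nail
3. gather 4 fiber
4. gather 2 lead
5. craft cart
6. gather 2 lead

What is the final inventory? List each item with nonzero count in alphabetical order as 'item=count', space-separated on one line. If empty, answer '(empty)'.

Answer: cart=3 fiber=3 lead=3 wood=3

Derivation:
After 1 (gather 7 wood): wood=7
After 2 (craft nail): nail=1 wood=3
After 3 (gather 4 fiber): fiber=4 nail=1 wood=3
After 4 (gather 2 lead): fiber=4 lead=2 nail=1 wood=3
After 5 (craft cart): cart=3 fiber=3 lead=1 wood=3
After 6 (gather 2 lead): cart=3 fiber=3 lead=3 wood=3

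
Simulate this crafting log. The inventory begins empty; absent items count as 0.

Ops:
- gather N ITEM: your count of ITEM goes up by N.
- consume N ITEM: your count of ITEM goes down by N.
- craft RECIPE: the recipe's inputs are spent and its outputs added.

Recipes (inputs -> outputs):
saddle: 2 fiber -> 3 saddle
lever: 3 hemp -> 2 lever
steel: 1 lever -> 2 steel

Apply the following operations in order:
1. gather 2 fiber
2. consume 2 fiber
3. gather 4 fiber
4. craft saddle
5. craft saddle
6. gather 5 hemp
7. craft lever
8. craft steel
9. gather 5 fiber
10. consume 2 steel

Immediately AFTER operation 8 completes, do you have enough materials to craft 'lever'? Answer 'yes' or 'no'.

Answer: no

Derivation:
After 1 (gather 2 fiber): fiber=2
After 2 (consume 2 fiber): (empty)
After 3 (gather 4 fiber): fiber=4
After 4 (craft saddle): fiber=2 saddle=3
After 5 (craft saddle): saddle=6
After 6 (gather 5 hemp): hemp=5 saddle=6
After 7 (craft lever): hemp=2 lever=2 saddle=6
After 8 (craft steel): hemp=2 lever=1 saddle=6 steel=2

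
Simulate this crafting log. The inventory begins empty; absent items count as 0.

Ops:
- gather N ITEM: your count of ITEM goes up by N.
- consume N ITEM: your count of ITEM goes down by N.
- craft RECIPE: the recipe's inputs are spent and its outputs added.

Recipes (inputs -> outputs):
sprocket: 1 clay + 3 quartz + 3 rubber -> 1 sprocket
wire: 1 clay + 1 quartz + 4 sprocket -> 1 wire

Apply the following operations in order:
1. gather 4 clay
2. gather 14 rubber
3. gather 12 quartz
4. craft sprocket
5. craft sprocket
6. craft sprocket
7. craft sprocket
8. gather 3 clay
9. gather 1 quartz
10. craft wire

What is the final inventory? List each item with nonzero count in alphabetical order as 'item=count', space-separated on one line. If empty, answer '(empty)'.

Answer: clay=2 rubber=2 wire=1

Derivation:
After 1 (gather 4 clay): clay=4
After 2 (gather 14 rubber): clay=4 rubber=14
After 3 (gather 12 quartz): clay=4 quartz=12 rubber=14
After 4 (craft sprocket): clay=3 quartz=9 rubber=11 sprocket=1
After 5 (craft sprocket): clay=2 quartz=6 rubber=8 sprocket=2
After 6 (craft sprocket): clay=1 quartz=3 rubber=5 sprocket=3
After 7 (craft sprocket): rubber=2 sprocket=4
After 8 (gather 3 clay): clay=3 rubber=2 sprocket=4
After 9 (gather 1 quartz): clay=3 quartz=1 rubber=2 sprocket=4
After 10 (craft wire): clay=2 rubber=2 wire=1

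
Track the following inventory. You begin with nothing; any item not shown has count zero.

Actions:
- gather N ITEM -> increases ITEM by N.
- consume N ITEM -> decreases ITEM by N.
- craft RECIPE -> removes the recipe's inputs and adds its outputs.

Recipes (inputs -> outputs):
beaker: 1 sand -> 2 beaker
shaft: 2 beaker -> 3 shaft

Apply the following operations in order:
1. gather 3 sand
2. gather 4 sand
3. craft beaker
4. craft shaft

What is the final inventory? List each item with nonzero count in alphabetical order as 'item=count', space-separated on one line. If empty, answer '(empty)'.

After 1 (gather 3 sand): sand=3
After 2 (gather 4 sand): sand=7
After 3 (craft beaker): beaker=2 sand=6
After 4 (craft shaft): sand=6 shaft=3

Answer: sand=6 shaft=3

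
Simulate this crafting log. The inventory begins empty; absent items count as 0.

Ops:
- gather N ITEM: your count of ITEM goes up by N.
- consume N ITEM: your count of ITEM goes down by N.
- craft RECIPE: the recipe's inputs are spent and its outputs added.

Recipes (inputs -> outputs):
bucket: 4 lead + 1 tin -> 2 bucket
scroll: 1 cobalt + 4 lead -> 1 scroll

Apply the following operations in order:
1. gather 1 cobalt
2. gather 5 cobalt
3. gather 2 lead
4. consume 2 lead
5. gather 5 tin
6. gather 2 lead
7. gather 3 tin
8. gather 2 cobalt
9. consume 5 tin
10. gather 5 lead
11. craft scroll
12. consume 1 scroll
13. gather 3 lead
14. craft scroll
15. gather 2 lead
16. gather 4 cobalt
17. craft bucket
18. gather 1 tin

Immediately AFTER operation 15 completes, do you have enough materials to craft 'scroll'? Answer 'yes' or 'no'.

After 1 (gather 1 cobalt): cobalt=1
After 2 (gather 5 cobalt): cobalt=6
After 3 (gather 2 lead): cobalt=6 lead=2
After 4 (consume 2 lead): cobalt=6
After 5 (gather 5 tin): cobalt=6 tin=5
After 6 (gather 2 lead): cobalt=6 lead=2 tin=5
After 7 (gather 3 tin): cobalt=6 lead=2 tin=8
After 8 (gather 2 cobalt): cobalt=8 lead=2 tin=8
After 9 (consume 5 tin): cobalt=8 lead=2 tin=3
After 10 (gather 5 lead): cobalt=8 lead=7 tin=3
After 11 (craft scroll): cobalt=7 lead=3 scroll=1 tin=3
After 12 (consume 1 scroll): cobalt=7 lead=3 tin=3
After 13 (gather 3 lead): cobalt=7 lead=6 tin=3
After 14 (craft scroll): cobalt=6 lead=2 scroll=1 tin=3
After 15 (gather 2 lead): cobalt=6 lead=4 scroll=1 tin=3

Answer: yes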